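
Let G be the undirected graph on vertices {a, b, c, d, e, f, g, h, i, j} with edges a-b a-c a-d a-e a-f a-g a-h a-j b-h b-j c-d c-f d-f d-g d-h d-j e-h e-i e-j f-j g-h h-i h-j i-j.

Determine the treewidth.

A width-3 tree decomposition is:
Bags: B1 = {a, d, h, j}  B2 = {a, d, g, h}  B3 = {a, e, h, j}  B4 = {a, d, f, j}  B5 = {a, b, h, j}  B6 = {e, h, i, j}  B7 = {a, c, d, f}
Tree: B1–B2, B1–B3, B1–B4, B1–B5, B3–B6, B4–B7
Every bag has size at most 4, so the width is 4 − 1 = 3 and tw(G) ≤ 3. For the lower bound, the 4 vertices {a, d, g, h} are pairwise adjacent, and any tree decomposition puts a clique entirely inside one bag — forcing width ≥ 3. Therefore the treewidth is 3.

3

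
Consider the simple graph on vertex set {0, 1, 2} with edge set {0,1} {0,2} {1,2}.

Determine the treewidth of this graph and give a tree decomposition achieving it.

Treewidth 2.
One such decomposition:
Bags: B1 = {0, 1, 2}
Tree: (single bag)

A single bag containing all 3 vertices is trivially a valid decomposition of width 2. On the other hand G contains the 3-clique {0, 1, 2}. A clique must lie in a single bag of any decomposition, so no decomposition can have width below 2. Combining the bounds, tw(G) = 2.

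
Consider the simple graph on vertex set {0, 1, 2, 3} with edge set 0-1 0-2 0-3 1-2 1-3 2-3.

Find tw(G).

3

A width-3 tree decomposition is:
Bags: B1 = {0, 1, 2, 3}
Tree: (single bag)
A single bag containing all 4 vertices is trivially a valid decomposition of width 3. For the lower bound, the 4 vertices {0, 1, 2, 3} are pairwise adjacent, and any tree decomposition puts a clique entirely inside one bag — forcing width ≥ 3. Therefore the treewidth is 3.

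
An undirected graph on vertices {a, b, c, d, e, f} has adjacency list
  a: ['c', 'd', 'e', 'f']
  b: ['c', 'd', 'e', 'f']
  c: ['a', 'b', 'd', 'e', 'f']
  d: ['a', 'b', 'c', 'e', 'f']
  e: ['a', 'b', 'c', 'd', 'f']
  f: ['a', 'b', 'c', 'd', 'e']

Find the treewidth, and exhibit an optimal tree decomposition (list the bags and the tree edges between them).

Treewidth 4.
Bags: B1 = {b, c, d, e, f}  B2 = {a, c, d, e, f}
Tree: B1–B2

Every bag has size at most 5, so the width is 5 − 1 = 4 and tw(G) ≤ 4. For the lower bound, the 5 vertices {a, c, d, e, f} are pairwise adjacent, and any tree decomposition puts a clique entirely inside one bag — forcing width ≥ 4. Combining the bounds, tw(G) = 4.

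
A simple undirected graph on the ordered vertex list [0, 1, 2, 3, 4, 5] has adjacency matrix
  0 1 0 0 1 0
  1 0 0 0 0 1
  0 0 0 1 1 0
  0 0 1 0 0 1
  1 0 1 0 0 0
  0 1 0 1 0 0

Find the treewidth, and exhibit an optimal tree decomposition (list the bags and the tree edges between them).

Every bag has size at most 3, so the width is 3 − 1 = 2 and tw(G) ≤ 2. Since 4–2–3–5–1–0–4 is a cycle in G, G is not acyclic. Forests are exactly the graphs of treewidth ≤ 1, so tw(G) ≥ 2. Hence tw(G) = 2 exactly.

Treewidth 2.
One such decomposition:
Bags: B1 = {2, 3, 4}  B2 = {3, 4, 5}  B3 = {1, 4, 5}  B4 = {0, 1, 4}
Tree: B1–B2, B2–B3, B3–B4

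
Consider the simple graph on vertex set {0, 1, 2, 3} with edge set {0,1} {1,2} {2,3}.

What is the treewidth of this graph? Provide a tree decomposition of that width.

Every bag has size at most 2, so the width is 2 − 1 = 1 and tw(G) ≤ 1. Since G has at least one edge (e.g. 1–2), it is not an edgeless graph, so tw(G) ≥ 1. The upper and lower bounds meet at 1, so that is the treewidth.

Treewidth 1.
Bags: B1 = {1, 2}  B2 = {0, 1}  B3 = {2, 3}
Tree: B1–B2, B1–B3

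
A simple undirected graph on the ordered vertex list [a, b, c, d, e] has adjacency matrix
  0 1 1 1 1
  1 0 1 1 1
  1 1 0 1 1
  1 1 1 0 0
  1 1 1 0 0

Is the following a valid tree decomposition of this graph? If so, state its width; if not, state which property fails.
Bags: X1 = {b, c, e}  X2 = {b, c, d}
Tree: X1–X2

No — vertex a appears in no bag.

A tree decomposition must satisfy three properties: every vertex lies in some bag; for every edge, both endpoints lie together in some bag; and for every vertex, the bags containing it form a connected subtree. Here vertex a appears in no bag, so the decomposition is invalid.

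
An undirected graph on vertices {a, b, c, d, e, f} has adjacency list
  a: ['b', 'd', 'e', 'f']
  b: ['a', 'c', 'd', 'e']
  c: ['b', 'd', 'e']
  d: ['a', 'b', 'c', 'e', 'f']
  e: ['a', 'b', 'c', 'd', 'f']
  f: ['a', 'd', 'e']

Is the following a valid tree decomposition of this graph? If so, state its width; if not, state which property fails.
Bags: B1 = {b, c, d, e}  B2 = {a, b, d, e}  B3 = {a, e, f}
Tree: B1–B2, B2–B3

A tree decomposition must satisfy three properties: every vertex lies in some bag; for every edge, both endpoints lie together in some bag; and for every vertex, the bags containing it form a connected subtree. Here edge (d,f) lies in no bag, so the decomposition is invalid.

No — edge (d,f) lies in no bag.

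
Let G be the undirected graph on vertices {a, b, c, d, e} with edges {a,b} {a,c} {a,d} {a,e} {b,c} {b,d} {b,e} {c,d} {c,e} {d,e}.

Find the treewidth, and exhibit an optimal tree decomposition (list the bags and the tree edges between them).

Treewidth 4.
Bags: B1 = {a, b, c, d, e}
Tree: (single bag)

A single bag containing all 5 vertices is trivially a valid decomposition of width 4. On the other hand G contains the 5-clique {a, b, c, d, e}. A clique must lie in a single bag of any decomposition, so no decomposition can have width below 4. Hence tw(G) = 4 exactly.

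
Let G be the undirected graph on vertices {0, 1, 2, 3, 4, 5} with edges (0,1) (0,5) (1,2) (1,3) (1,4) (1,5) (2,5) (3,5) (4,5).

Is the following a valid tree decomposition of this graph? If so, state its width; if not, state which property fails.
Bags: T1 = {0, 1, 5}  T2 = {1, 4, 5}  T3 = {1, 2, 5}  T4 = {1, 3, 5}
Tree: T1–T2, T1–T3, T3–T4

Checking the three conditions: (i) the bags cover all of {0, 1, 2, 3, 4, 5}; (ii) for each edge, some bag contains both endpoints; (iii) the bags containing any fixed vertex form a subtree. All hold, so the decomposition is valid with width 3 − 1 = 2.

Yes; width 2.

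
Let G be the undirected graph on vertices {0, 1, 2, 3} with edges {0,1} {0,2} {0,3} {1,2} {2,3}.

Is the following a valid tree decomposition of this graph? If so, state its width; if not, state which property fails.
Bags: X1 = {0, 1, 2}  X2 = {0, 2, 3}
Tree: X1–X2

Yes; width 2.

Checking the three conditions: (i) the bags cover all of {0, 1, 2, 3}; (ii) for each edge, some bag contains both endpoints; (iii) the bags containing any fixed vertex form a subtree. All hold, so the decomposition is valid with width 3 − 1 = 2.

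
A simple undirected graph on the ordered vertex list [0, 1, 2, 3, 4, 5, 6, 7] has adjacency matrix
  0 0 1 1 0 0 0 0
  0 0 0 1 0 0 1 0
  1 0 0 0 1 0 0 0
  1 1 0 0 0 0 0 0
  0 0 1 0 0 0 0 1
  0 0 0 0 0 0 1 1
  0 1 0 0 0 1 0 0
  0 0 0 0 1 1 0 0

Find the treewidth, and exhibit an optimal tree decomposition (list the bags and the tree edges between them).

Each bag holds 3 vertices, so the decomposition has width 2, which upper-bounds the treewidth. Since 5–6–1–3–0–2–4–7–5 is a cycle in G, G is not acyclic. Forests are exactly the graphs of treewidth ≤ 1, so tw(G) ≥ 2. Hence tw(G) = 2 exactly.

Treewidth 2.
One such decomposition:
Bags: B1 = {1, 5, 6}  B2 = {1, 3, 5}  B3 = {0, 3, 5}  B4 = {0, 2, 5}  B5 = {2, 4, 5}  B6 = {4, 5, 7}
Tree: B1–B2, B2–B3, B3–B4, B4–B5, B5–B6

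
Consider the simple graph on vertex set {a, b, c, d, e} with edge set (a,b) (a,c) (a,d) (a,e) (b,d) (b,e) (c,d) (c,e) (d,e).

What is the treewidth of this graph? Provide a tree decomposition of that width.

The largest bag has 4 vertices, giving width 3; this decomposition certifies tw(G) ≤ 3. Conversely, {a, c, d, e} is a clique of size 4, and the vertices of any clique must share a bag in every tree decomposition; so some bag has ≥ 4 vertices and tw(G) ≥ 3. Hence tw(G) = 3 exactly.

Treewidth 3.
One such decomposition:
Bags: B1 = {a, c, d, e}  B2 = {a, b, d, e}
Tree: B1–B2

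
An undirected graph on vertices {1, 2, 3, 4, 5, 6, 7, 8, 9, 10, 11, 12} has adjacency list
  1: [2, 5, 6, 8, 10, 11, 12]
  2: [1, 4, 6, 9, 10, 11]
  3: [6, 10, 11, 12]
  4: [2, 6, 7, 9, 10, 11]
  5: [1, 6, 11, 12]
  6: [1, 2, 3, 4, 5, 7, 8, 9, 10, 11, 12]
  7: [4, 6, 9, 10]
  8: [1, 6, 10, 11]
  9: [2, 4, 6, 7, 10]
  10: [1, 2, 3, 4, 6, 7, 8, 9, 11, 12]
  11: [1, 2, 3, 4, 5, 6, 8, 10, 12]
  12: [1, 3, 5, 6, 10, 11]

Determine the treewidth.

A width-4 tree decomposition is:
Bags: B1 = {1, 2, 6, 10, 11}  B2 = {2, 4, 6, 10, 11}  B3 = {2, 4, 6, 9, 10}  B4 = {4, 6, 7, 9, 10}  B5 = {1, 6, 10, 11, 12}  B6 = {3, 6, 10, 11, 12}  B7 = {1, 6, 8, 10, 11}  B8 = {1, 5, 6, 11, 12}
Tree: B1–B2, B2–B3, B3–B4, B1–B5, B5–B6, B5–B7, B5–B8
Every bag has size at most 5, so the width is 5 − 1 = 4 and tw(G) ≤ 4. Conversely, {2, 4, 6, 9, 10} is a clique of size 5, and the vertices of any clique must share a bag in every tree decomposition; so some bag has ≥ 5 vertices and tw(G) ≥ 4. Therefore the treewidth is 4.

4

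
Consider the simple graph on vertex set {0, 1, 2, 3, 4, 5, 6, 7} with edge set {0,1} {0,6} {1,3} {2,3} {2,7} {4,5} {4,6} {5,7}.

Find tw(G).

A width-2 tree decomposition is:
Bags: B1 = {2, 3, 7}  B2 = {1, 3, 7}  B3 = {0, 1, 7}  B4 = {0, 6, 7}  B5 = {4, 6, 7}  B6 = {4, 5, 7}
Tree: B1–B2, B2–B3, B3–B4, B4–B5, B5–B6
The largest bag has 3 vertices, giving width 2; this decomposition certifies tw(G) ≤ 2. Since 7–2–3–1–0–6–4–5–7 is a cycle in G, G is not acyclic. Forests are exactly the graphs of treewidth ≤ 1, so tw(G) ≥ 2. Hence tw(G) = 2 exactly.

2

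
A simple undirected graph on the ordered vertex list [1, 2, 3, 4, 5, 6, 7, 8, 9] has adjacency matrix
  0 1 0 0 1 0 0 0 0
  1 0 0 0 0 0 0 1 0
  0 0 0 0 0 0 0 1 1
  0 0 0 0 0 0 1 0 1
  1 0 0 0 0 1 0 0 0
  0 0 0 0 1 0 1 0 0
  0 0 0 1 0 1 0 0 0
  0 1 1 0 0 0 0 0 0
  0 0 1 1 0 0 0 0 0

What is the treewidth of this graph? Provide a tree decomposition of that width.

Treewidth 2.
One such decomposition:
Bags: B1 = {1, 5, 6}  B2 = {1, 2, 6}  B3 = {2, 6, 8}  B4 = {3, 6, 8}  B5 = {3, 6, 9}  B6 = {4, 6, 9}  B7 = {4, 6, 7}
Tree: B1–B2, B2–B3, B3–B4, B4–B5, B5–B6, B6–B7

Every bag has size at most 3, so the width is 3 − 1 = 2 and tw(G) ≤ 2. For the lower bound, G contains the cycle 6–5–1–2–8–3–9–4–7–6, so G is not a forest; only forests have treewidth ≤ 1, hence tw(G) ≥ 2. Combining the bounds, tw(G) = 2.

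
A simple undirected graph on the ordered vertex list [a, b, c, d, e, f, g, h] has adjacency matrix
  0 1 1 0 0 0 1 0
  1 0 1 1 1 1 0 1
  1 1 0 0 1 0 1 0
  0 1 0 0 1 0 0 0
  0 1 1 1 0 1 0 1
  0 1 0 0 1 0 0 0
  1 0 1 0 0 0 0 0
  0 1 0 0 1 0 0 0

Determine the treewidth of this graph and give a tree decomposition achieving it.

Treewidth 2.
Bags: B1 = {b, c, e}  B2 = {a, b, c}  B3 = {b, d, e}  B4 = {b, e, h}  B5 = {b, e, f}  B6 = {a, c, g}
Tree: B1–B2, B1–B3, B1–B4, B4–B5, B2–B6

Each bag holds 3 vertices, so the decomposition has width 2, which upper-bounds the treewidth. Conversely, {a, c, g} is a clique of size 3, and the vertices of any clique must share a bag in every tree decomposition; so some bag has ≥ 3 vertices and tw(G) ≥ 2. Combining the bounds, tw(G) = 2.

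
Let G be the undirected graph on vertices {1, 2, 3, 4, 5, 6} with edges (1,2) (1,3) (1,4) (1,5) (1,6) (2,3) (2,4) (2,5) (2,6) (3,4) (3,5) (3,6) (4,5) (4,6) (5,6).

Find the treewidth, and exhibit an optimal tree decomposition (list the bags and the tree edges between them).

With just one bag of size 6, the width is 6 − 1 = 5, so tw(G) ≤ 5. For the lower bound, the 6 vertices {1, 2, 3, 4, 5, 6} are pairwise adjacent, and any tree decomposition puts a clique entirely inside one bag — forcing width ≥ 5. Combining the bounds, tw(G) = 5.

Treewidth 5.
One such decomposition:
Bags: B1 = {1, 2, 3, 4, 5, 6}
Tree: (single bag)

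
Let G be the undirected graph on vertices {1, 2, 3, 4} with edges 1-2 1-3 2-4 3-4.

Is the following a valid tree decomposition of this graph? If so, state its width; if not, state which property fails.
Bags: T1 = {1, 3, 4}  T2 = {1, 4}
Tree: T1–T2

A tree decomposition must satisfy three properties: every vertex lies in some bag; for every edge, both endpoints lie together in some bag; and for every vertex, the bags containing it form a connected subtree. Here vertex 2 appears in no bag, so the decomposition is invalid.

No — vertex 2 appears in no bag.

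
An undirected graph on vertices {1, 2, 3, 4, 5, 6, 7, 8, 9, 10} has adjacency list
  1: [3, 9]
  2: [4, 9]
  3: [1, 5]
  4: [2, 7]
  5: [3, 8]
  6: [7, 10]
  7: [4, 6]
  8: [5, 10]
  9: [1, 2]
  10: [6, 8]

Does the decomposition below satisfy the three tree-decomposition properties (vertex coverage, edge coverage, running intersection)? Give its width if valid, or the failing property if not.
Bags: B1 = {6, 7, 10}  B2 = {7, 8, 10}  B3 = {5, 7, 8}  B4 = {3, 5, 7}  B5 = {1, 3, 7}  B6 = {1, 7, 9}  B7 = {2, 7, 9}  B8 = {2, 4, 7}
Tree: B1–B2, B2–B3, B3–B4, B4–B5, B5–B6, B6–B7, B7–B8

Every vertex of G appears in some bag (union = {1, 2, 3, 4, 5, 6, 7, 8, 9, 10}); every edge is covered by a bag; and for each vertex v the set of bags containing v is connected in the bag tree. The decomposition is therefore valid. The largest bag has 3 vertices, so the width is 2.

Yes; width 2.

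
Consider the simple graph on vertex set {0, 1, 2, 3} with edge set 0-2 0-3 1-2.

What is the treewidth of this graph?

A width-1 tree decomposition is:
Bags: B1 = {0, 3}  B2 = {0, 2}  B3 = {1, 2}
Tree: B1–B2, B2–B3
Every bag has size at most 2, so the width is 2 − 1 = 1 and tw(G) ≤ 1. Any graph with an edge has treewidth ≥ 1, and G has the edge 3–0. Combining the bounds, tw(G) = 1.

1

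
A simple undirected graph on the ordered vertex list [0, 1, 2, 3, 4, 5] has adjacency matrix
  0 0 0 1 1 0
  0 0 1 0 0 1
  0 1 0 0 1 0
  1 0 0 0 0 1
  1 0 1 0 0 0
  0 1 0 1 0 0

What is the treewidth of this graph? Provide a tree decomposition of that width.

Every bag has size at most 3, so the width is 3 − 1 = 2 and tw(G) ≤ 2. For the lower bound, G contains the cycle 4–2–1–5–3–0–4, so G is not a forest; only forests have treewidth ≤ 1, hence tw(G) ≥ 2. Hence tw(G) = 2 exactly.

Treewidth 2.
One optimal decomposition is:
Bags: B1 = {1, 2, 4}  B2 = {1, 4, 5}  B3 = {3, 4, 5}  B4 = {0, 3, 4}
Tree: B1–B2, B2–B3, B3–B4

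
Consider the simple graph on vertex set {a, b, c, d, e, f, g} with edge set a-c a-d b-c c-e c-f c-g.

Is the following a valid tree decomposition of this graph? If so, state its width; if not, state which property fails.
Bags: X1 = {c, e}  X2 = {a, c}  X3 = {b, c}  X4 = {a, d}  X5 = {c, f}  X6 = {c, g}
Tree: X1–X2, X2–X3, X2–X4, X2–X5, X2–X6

Every vertex of G appears in some bag (union = {a, b, c, d, e, f, g}); every edge is covered by a bag; and for each vertex v the set of bags containing v is connected in the bag tree. The decomposition is therefore valid. The largest bag has 2 vertices, so the width is 1.

Yes; width 1.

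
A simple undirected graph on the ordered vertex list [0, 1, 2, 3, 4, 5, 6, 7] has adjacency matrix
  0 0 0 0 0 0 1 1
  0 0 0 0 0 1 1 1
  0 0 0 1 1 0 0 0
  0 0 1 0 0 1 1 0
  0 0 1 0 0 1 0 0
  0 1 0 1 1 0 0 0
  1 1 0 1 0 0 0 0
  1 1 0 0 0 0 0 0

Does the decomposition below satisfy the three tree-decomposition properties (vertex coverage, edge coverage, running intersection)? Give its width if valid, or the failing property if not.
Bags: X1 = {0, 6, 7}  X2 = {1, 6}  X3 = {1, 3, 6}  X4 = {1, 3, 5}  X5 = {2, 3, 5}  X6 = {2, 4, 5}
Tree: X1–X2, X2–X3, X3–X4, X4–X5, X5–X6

A tree decomposition must satisfy three properties: every vertex lies in some bag; for every edge, both endpoints lie together in some bag; and for every vertex, the bags containing it form a connected subtree. Here edge (7,1) lies in no bag, so the decomposition is invalid.

No — edge (7,1) lies in no bag.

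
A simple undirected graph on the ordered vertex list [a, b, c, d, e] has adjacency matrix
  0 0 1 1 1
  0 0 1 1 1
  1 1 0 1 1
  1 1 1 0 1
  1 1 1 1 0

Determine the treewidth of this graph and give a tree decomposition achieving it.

Treewidth 3.
Bags: B1 = {b, c, d, e}  B2 = {a, c, d, e}
Tree: B1–B2

Each bag holds 4 vertices, so the decomposition has width 3, which upper-bounds the treewidth. On the other hand G contains the 4-clique {a, c, d, e}. A clique must lie in a single bag of any decomposition, so no decomposition can have width below 3. The upper and lower bounds meet at 3, so that is the treewidth.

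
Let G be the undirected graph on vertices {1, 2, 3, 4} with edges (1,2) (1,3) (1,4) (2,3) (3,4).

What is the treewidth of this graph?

2

A width-2 tree decomposition is:
Bags: B1 = {1, 2, 3}  B2 = {1, 3, 4}
Tree: B1–B2
Each bag holds 3 vertices, so the decomposition has width 2, which upper-bounds the treewidth. On the other hand G contains the 3-clique {1, 2, 3}. A clique must lie in a single bag of any decomposition, so no decomposition can have width below 2. Hence tw(G) = 2 exactly.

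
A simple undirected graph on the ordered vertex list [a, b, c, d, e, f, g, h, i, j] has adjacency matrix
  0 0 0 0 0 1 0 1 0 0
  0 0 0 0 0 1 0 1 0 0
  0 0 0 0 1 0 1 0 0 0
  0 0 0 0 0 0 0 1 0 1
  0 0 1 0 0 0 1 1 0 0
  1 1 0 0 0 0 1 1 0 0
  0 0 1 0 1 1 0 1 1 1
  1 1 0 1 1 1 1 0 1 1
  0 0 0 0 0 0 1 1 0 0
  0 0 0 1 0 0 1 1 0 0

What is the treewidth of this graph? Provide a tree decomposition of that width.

Treewidth 2.
One such decomposition:
Bags: B1 = {e, g, h}  B2 = {f, g, h}  B3 = {g, h, j}  B4 = {d, h, j}  B5 = {a, f, h}  B6 = {b, f, h}  B7 = {c, e, g}  B8 = {g, h, i}
Tree: B1–B2, B2–B3, B3–B4, B2–B5, B2–B6, B1–B7, B3–B8

Each bag holds 3 vertices, so the decomposition has width 2, which upper-bounds the treewidth. On the other hand G contains the 3-clique {d, h, j}. A clique must lie in a single bag of any decomposition, so no decomposition can have width below 2. Therefore the treewidth is 2.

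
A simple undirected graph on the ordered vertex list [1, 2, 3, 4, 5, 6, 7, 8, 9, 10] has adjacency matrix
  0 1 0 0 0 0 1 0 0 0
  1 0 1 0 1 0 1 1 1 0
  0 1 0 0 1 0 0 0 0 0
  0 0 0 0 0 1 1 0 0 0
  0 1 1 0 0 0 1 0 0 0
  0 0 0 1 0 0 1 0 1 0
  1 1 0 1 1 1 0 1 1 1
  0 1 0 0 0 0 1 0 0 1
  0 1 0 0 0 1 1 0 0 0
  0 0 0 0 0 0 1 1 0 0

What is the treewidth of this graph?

A width-2 tree decomposition is:
Bags: B1 = {7, 8, 10}  B2 = {2, 7, 8}  B3 = {2, 5, 7}  B4 = {2, 7, 9}  B5 = {2, 3, 5}  B6 = {6, 7, 9}  B7 = {1, 2, 7}  B8 = {4, 6, 7}
Tree: B1–B2, B2–B3, B3–B4, B3–B5, B4–B6, B2–B7, B6–B8
Every bag has size at most 3, so the width is 3 − 1 = 2 and tw(G) ≤ 2. For the lower bound, the 3 vertices {2, 3, 5} are pairwise adjacent, and any tree decomposition puts a clique entirely inside one bag — forcing width ≥ 2. Combining the bounds, tw(G) = 2.

2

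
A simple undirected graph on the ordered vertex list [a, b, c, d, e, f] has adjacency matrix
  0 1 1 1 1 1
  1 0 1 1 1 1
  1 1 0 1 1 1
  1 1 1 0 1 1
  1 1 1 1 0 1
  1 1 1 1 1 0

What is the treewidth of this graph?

5

A width-5 tree decomposition is:
Bags: B1 = {a, b, c, d, e, f}
Tree: (single bag)
A single bag containing all 6 vertices is trivially a valid decomposition of width 5. Conversely, {a, b, c, d, e, f} is a clique of size 6, and the vertices of any clique must share a bag in every tree decomposition; so some bag has ≥ 6 vertices and tw(G) ≥ 5. Hence tw(G) = 5 exactly.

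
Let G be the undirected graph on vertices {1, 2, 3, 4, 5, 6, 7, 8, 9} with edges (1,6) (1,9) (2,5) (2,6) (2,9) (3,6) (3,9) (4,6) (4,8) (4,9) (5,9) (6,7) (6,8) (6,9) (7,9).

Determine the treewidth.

2

A width-2 tree decomposition is:
Bags: B1 = {4, 6, 8}  B2 = {4, 6, 9}  B3 = {2, 6, 9}  B4 = {2, 5, 9}  B5 = {3, 6, 9}  B6 = {1, 6, 9}  B7 = {6, 7, 9}
Tree: B1–B2, B2–B3, B3–B4, B2–B5, B3–B6, B2–B7
Every bag has size at most 3, so the width is 3 − 1 = 2 and tw(G) ≤ 2. Conversely, {2, 5, 9} is a clique of size 3, and the vertices of any clique must share a bag in every tree decomposition; so some bag has ≥ 3 vertices and tw(G) ≥ 2. The upper and lower bounds meet at 2, so that is the treewidth.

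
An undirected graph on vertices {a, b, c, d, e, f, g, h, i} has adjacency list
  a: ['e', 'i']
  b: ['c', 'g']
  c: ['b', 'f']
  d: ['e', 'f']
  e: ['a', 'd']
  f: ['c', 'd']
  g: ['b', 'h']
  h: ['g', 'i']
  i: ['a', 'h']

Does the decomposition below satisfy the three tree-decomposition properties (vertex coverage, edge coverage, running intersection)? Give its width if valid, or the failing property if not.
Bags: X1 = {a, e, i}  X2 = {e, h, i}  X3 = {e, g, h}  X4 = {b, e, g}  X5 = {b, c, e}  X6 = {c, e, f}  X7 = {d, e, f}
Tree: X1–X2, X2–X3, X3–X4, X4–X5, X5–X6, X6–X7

Yes; width 2.

Vertex coverage: the bags together contain {a, b, c, d, e, f, g, h, i}, the full vertex set. Edge coverage: each edge of G has both endpoints in at least one bag. Running intersection: for every vertex, the bags containing it form a connected subtree. All three properties hold, so this is a valid tree decomposition of width max|bag| − 1 = 2, and hence tw(G) ≤ 2.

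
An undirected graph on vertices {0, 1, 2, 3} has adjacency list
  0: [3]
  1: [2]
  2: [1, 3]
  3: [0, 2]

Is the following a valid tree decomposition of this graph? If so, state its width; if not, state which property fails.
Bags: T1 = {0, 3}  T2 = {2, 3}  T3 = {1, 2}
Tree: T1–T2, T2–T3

Checking the three conditions: (i) the bags cover all of {0, 1, 2, 3}; (ii) for each edge, some bag contains both endpoints; (iii) the bags containing any fixed vertex form a subtree. All hold, so the decomposition is valid with width 2 − 1 = 1.

Yes; width 1.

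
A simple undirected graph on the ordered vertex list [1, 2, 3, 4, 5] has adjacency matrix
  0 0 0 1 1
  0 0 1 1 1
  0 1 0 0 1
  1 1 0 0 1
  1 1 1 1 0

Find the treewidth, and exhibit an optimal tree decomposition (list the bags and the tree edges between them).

The largest bag has 3 vertices, giving width 2; this decomposition certifies tw(G) ≤ 2. On the other hand G contains the 3-clique {1, 4, 5}. A clique must lie in a single bag of any decomposition, so no decomposition can have width below 2. The upper and lower bounds meet at 2, so that is the treewidth.

Treewidth 2.
One such decomposition:
Bags: B1 = {2, 4, 5}  B2 = {1, 4, 5}  B3 = {2, 3, 5}
Tree: B1–B2, B1–B3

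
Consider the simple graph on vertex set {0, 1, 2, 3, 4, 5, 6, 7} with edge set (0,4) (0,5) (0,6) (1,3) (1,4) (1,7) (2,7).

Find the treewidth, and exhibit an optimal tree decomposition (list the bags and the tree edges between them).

The largest bag has 2 vertices, giving width 1; this decomposition certifies tw(G) ≤ 1. G has an edge, so its treewidth is at least 1. The upper and lower bounds meet at 1, so that is the treewidth.

Treewidth 1.
One optimal decomposition is:
Bags: B1 = {1, 7}  B2 = {1, 4}  B3 = {1, 3}  B4 = {0, 4}  B5 = {0, 5}  B6 = {2, 7}  B7 = {0, 6}
Tree: B1–B2, B1–B3, B2–B4, B4–B5, B1–B6, B5–B7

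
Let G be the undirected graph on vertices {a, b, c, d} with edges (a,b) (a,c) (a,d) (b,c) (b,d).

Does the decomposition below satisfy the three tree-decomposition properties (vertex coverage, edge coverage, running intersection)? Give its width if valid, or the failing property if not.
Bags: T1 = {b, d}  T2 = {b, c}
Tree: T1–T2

No — vertex a appears in no bag.

A tree decomposition must satisfy three properties: every vertex lies in some bag; for every edge, both endpoints lie together in some bag; and for every vertex, the bags containing it form a connected subtree. Here vertex a appears in no bag, so the decomposition is invalid.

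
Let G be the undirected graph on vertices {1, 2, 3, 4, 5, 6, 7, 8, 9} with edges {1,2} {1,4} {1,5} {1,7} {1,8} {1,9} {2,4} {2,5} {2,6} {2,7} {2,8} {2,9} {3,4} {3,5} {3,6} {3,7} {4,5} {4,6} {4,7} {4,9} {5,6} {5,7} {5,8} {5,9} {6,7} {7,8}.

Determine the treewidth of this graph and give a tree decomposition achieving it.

Every bag has size at most 5, so the width is 5 − 1 = 4 and tw(G) ≤ 4. On the other hand G contains the 5-clique {1, 2, 5, 7, 8}. A clique must lie in a single bag of any decomposition, so no decomposition can have width below 4. Therefore the treewidth is 4.

Treewidth 4.
One optimal decomposition is:
Bags: B1 = {2, 4, 5, 6, 7}  B2 = {1, 2, 4, 5, 7}  B3 = {3, 4, 5, 6, 7}  B4 = {1, 2, 5, 7, 8}  B5 = {1, 2, 4, 5, 9}
Tree: B1–B2, B1–B3, B2–B4, B2–B5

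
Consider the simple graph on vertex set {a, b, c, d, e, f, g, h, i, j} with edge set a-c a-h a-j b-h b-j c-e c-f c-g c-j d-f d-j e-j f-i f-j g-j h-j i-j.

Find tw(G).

A width-2 tree decomposition is:
Bags: B1 = {c, e, j}  B2 = {a, c, j}  B3 = {c, f, j}  B4 = {f, i, j}  B5 = {a, h, j}  B6 = {d, f, j}  B7 = {c, g, j}  B8 = {b, h, j}
Tree: B1–B2, B1–B3, B3–B4, B2–B5, B4–B6, B2–B7, B5–B8
Every bag has size at most 3, so the width is 3 − 1 = 2 and tw(G) ≤ 2. For the lower bound, the 3 vertices {d, f, j} are pairwise adjacent, and any tree decomposition puts a clique entirely inside one bag — forcing width ≥ 2. Therefore the treewidth is 2.

2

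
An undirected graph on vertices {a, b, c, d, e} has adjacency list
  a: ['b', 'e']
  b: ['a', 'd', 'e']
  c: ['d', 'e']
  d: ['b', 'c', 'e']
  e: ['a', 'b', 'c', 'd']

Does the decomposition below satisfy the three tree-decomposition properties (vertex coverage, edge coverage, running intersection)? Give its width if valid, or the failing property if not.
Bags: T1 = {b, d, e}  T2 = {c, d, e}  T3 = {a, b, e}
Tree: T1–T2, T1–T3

Checking the three conditions: (i) the bags cover all of {a, b, c, d, e}; (ii) for each edge, some bag contains both endpoints; (iii) the bags containing any fixed vertex form a subtree. All hold, so the decomposition is valid with width 3 − 1 = 2.

Yes; width 2.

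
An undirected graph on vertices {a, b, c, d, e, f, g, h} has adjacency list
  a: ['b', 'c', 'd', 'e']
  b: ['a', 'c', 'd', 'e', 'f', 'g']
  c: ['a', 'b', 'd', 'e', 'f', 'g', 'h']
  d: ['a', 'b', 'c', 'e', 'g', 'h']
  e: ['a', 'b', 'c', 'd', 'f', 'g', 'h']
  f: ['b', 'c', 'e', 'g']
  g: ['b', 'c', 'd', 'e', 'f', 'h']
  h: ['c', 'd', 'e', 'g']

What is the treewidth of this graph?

A width-4 tree decomposition is:
Bags: B1 = {b, c, e, f, g}  B2 = {b, c, d, e, g}  B3 = {a, b, c, d, e}  B4 = {c, d, e, g, h}
Tree: B1–B2, B2–B3, B2–B4
Each bag holds 5 vertices, so the decomposition has width 4, which upper-bounds the treewidth. On the other hand G contains the 5-clique {c, d, e, g, h}. A clique must lie in a single bag of any decomposition, so no decomposition can have width below 4. Hence tw(G) = 4 exactly.

4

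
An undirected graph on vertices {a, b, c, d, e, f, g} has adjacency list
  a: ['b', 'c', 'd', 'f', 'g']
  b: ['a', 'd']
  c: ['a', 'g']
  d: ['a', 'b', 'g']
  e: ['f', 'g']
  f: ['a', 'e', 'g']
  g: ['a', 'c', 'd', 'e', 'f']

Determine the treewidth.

A width-2 tree decomposition is:
Bags: B1 = {a, d, g}  B2 = {a, f, g}  B3 = {a, b, d}  B4 = {e, f, g}  B5 = {a, c, g}
Tree: B1–B2, B1–B3, B2–B4, B1–B5
The largest bag has 3 vertices, giving width 2; this decomposition certifies tw(G) ≤ 2. Conversely, {e, f, g} is a clique of size 3, and the vertices of any clique must share a bag in every tree decomposition; so some bag has ≥ 3 vertices and tw(G) ≥ 2. Hence tw(G) = 2 exactly.

2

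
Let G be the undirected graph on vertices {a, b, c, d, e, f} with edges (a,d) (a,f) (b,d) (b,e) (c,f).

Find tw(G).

1

A width-1 tree decomposition is:
Bags: B1 = {c, f}  B2 = {a, f}  B3 = {a, d}  B4 = {b, d}  B5 = {b, e}
Tree: B1–B2, B2–B3, B3–B4, B4–B5
Each bag holds 2 vertices, so the decomposition has width 1, which upper-bounds the treewidth. Any graph with an edge has treewidth ≥ 1, and G has the edge c–f. Therefore the treewidth is 1.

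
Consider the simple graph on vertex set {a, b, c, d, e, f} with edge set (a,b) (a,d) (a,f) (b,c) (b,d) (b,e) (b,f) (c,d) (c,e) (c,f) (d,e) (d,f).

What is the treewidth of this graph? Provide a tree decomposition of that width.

Every bag has size at most 4, so the width is 4 − 1 = 3 and tw(G) ≤ 3. On the other hand G contains the 4-clique {b, c, d, e}. A clique must lie in a single bag of any decomposition, so no decomposition can have width below 3. Combining the bounds, tw(G) = 3.

Treewidth 3.
One such decomposition:
Bags: B1 = {b, c, d, f}  B2 = {b, c, d, e}  B3 = {a, b, d, f}
Tree: B1–B2, B1–B3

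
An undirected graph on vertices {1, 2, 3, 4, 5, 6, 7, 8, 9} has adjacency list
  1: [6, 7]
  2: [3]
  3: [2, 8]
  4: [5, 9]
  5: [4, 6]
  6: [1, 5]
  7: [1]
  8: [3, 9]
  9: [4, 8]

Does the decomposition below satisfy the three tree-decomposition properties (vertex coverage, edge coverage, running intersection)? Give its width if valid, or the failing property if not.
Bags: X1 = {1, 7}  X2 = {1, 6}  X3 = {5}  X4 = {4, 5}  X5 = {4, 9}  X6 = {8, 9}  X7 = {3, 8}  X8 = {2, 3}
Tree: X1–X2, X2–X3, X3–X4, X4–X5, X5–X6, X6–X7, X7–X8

A tree decomposition must satisfy three properties: every vertex lies in some bag; for every edge, both endpoints lie together in some bag; and for every vertex, the bags containing it form a connected subtree. Here edge (6,5) lies in no bag, so the decomposition is invalid.

No — edge (6,5) lies in no bag.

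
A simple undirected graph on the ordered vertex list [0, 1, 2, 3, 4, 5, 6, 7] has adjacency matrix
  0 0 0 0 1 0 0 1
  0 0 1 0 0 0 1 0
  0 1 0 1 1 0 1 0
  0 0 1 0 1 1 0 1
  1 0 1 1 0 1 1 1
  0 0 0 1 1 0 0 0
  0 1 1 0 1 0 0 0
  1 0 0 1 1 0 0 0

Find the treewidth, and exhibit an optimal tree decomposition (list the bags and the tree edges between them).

Treewidth 2.
Bags: B1 = {3, 4, 7}  B2 = {2, 3, 4}  B3 = {2, 4, 6}  B4 = {3, 4, 5}  B5 = {0, 4, 7}  B6 = {1, 2, 6}
Tree: B1–B2, B2–B3, B1–B4, B1–B5, B3–B6

Every bag has size at most 3, so the width is 3 − 1 = 2 and tw(G) ≤ 2. Conversely, {1, 2, 6} is a clique of size 3, and the vertices of any clique must share a bag in every tree decomposition; so some bag has ≥ 3 vertices and tw(G) ≥ 2. Combining the bounds, tw(G) = 2.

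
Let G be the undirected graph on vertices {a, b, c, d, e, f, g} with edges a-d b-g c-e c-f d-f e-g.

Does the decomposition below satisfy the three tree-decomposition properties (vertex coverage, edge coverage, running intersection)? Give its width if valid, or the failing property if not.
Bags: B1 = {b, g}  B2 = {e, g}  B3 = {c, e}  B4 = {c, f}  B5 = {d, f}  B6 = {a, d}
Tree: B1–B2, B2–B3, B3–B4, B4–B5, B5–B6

Yes; width 1.

Checking the three conditions: (i) the bags cover all of {a, b, c, d, e, f, g}; (ii) for each edge, some bag contains both endpoints; (iii) the bags containing any fixed vertex form a subtree. All hold, so the decomposition is valid with width 2 − 1 = 1.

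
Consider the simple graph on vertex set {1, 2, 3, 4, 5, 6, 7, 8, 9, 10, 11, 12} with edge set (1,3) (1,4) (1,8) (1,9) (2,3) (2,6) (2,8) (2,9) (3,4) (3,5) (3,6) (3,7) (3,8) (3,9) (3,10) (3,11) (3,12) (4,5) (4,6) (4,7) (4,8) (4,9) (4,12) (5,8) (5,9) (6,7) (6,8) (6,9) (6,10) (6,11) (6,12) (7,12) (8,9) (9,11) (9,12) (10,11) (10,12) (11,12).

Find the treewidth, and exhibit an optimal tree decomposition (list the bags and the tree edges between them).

Each bag holds 5 vertices, so the decomposition has width 4, which upper-bounds the treewidth. For the lower bound, the 5 vertices {1, 3, 4, 8, 9} are pairwise adjacent, and any tree decomposition puts a clique entirely inside one bag — forcing width ≥ 4. Therefore the treewidth is 4.

Treewidth 4.
Bags: B1 = {3, 4, 6, 9, 12}  B2 = {3, 4, 6, 7, 12}  B3 = {3, 4, 6, 8, 9}  B4 = {3, 6, 9, 11, 12}  B5 = {2, 3, 6, 8, 9}  B6 = {3, 4, 5, 8, 9}  B7 = {1, 3, 4, 8, 9}  B8 = {3, 6, 10, 11, 12}
Tree: B1–B2, B1–B3, B1–B4, B3–B5, B3–B6, B3–B7, B4–B8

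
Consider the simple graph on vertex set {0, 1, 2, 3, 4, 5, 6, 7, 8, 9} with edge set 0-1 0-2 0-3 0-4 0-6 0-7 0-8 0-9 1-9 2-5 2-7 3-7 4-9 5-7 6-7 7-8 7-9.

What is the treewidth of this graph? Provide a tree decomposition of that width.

Every bag has size at most 3, so the width is 3 − 1 = 2 and tw(G) ≤ 2. On the other hand G contains the 3-clique {0, 1, 9}. A clique must lie in a single bag of any decomposition, so no decomposition can have width below 2. Therefore the treewidth is 2.

Treewidth 2.
Bags: B1 = {0, 7, 9}  B2 = {0, 2, 7}  B3 = {2, 5, 7}  B4 = {0, 3, 7}  B5 = {0, 4, 9}  B6 = {0, 1, 9}  B7 = {0, 7, 8}  B8 = {0, 6, 7}
Tree: B1–B2, B2–B3, B2–B4, B1–B5, B1–B6, B1–B7, B4–B8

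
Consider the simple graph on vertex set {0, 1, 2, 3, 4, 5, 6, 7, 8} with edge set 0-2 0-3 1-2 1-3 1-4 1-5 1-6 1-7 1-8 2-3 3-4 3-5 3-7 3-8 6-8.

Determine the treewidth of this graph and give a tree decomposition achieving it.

The largest bag has 3 vertices, giving width 2; this decomposition certifies tw(G) ≤ 2. For the lower bound, the 3 vertices {0, 2, 3} are pairwise adjacent, and any tree decomposition puts a clique entirely inside one bag — forcing width ≥ 2. Combining the bounds, tw(G) = 2.

Treewidth 2.
One such decomposition:
Bags: B1 = {1, 2, 3}  B2 = {0, 2, 3}  B3 = {1, 3, 4}  B4 = {1, 3, 8}  B5 = {1, 3, 7}  B6 = {1, 3, 5}  B7 = {1, 6, 8}
Tree: B1–B2, B1–B3, B3–B4, B3–B5, B4–B6, B4–B7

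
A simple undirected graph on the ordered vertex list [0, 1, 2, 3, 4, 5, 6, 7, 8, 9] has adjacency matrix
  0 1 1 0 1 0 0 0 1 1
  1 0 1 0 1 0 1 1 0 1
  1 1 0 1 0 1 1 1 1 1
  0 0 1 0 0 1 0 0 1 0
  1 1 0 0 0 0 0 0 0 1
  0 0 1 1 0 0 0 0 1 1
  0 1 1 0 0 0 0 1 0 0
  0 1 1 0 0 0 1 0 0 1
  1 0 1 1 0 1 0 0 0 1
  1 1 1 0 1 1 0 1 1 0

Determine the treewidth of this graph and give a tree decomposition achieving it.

The largest bag has 4 vertices, giving width 3; this decomposition certifies tw(G) ≤ 3. Conversely, {0, 2, 8, 9} is a clique of size 4, and the vertices of any clique must share a bag in every tree decomposition; so some bag has ≥ 4 vertices and tw(G) ≥ 3. The upper and lower bounds meet at 3, so that is the treewidth.

Treewidth 3.
One such decomposition:
Bags: B1 = {0, 1, 2, 9}  B2 = {0, 2, 8, 9}  B3 = {0, 1, 4, 9}  B4 = {2, 5, 8, 9}  B5 = {1, 2, 7, 9}  B6 = {1, 2, 6, 7}  B7 = {2, 3, 5, 8}
Tree: B1–B2, B1–B3, B2–B4, B1–B5, B5–B6, B4–B7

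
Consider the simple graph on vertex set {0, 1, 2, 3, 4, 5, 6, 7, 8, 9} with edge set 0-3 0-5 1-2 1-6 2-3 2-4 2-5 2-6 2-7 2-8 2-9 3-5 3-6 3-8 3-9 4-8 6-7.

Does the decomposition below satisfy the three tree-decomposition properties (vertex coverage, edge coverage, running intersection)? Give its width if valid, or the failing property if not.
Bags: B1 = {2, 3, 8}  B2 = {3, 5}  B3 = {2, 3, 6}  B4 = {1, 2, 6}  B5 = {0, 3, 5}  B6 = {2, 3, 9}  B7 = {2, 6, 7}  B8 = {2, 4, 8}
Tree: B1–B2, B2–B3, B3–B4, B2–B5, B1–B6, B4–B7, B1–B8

No — edge (2,5) lies in no bag.

A tree decomposition must satisfy three properties: every vertex lies in some bag; for every edge, both endpoints lie together in some bag; and for every vertex, the bags containing it form a connected subtree. Here edge (2,5) lies in no bag, so the decomposition is invalid.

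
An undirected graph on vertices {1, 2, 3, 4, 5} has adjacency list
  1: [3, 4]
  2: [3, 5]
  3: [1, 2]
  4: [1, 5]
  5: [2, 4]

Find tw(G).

2

A width-2 tree decomposition is:
Bags: B1 = {1, 4, 5}  B2 = {1, 3, 5}  B3 = {2, 3, 5}
Tree: B1–B2, B2–B3
The largest bag has 3 vertices, giving width 2; this decomposition certifies tw(G) ≤ 2. The edges 5–4–1–3–2–5 form a cycle, so G is not a tree and its treewidth is at least 2. Therefore the treewidth is 2.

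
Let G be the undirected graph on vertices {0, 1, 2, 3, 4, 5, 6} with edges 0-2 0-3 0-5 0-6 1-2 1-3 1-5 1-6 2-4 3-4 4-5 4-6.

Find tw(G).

3

A width-3 tree decomposition is:
Bags: B1 = {0, 1, 2, 4}  B2 = {0, 1, 4, 6}  B3 = {0, 1, 3, 4}  B4 = {0, 1, 4, 5}
Tree: B1–B2, B2–B3, B3–B4
Every bag has size at most 4, so the width is 4 − 1 = 3 and tw(G) ≤ 3. For the lower bound: the 4 vertex sets {1,2}, {0,6}, {4}, {3} are disjoint, each induces a connected subgraph, and every pair is joined by at least one edge of G. Contracting each set to a single vertex therefore yields K_{4} as a minor, and since treewidth is minor-monotone, tw(G) ≥ tw(K_{4}) = 3. Therefore the treewidth is 3.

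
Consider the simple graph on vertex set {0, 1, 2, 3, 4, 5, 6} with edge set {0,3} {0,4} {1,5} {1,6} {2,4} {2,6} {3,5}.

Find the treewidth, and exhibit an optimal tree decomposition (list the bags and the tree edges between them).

Each bag holds 3 vertices, so the decomposition has width 2, which upper-bounds the treewidth. Since 5–1–6–2–4–0–3–5 is a cycle in G, G is not acyclic. Forests are exactly the graphs of treewidth ≤ 1, so tw(G) ≥ 2. Hence tw(G) = 2 exactly.

Treewidth 2.
One optimal decomposition is:
Bags: B1 = {1, 5, 6}  B2 = {2, 5, 6}  B3 = {2, 4, 5}  B4 = {0, 4, 5}  B5 = {0, 3, 5}
Tree: B1–B2, B2–B3, B3–B4, B4–B5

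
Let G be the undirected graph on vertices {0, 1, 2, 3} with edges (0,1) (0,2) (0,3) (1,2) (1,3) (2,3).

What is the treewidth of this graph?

3

A width-3 tree decomposition is:
Bags: B1 = {0, 1, 2, 3}
Tree: (single bag)
A single bag containing all 4 vertices is trivially a valid decomposition of width 3. Conversely, {0, 1, 2, 3} is a clique of size 4, and the vertices of any clique must share a bag in every tree decomposition; so some bag has ≥ 4 vertices and tw(G) ≥ 3. The upper and lower bounds meet at 3, so that is the treewidth.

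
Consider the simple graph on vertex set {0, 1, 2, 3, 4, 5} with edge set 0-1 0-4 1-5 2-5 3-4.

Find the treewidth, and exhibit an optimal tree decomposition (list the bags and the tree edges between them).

Treewidth 1.
Bags: B1 = {2, 5}  B2 = {1, 5}  B3 = {0, 1}  B4 = {0, 4}  B5 = {3, 4}
Tree: B1–B2, B2–B3, B3–B4, B4–B5

Every bag has size at most 2, so the width is 2 − 1 = 1 and tw(G) ≤ 1. Since G has at least one edge (e.g. 2–5), it is not an edgeless graph, so tw(G) ≥ 1. Therefore the treewidth is 1.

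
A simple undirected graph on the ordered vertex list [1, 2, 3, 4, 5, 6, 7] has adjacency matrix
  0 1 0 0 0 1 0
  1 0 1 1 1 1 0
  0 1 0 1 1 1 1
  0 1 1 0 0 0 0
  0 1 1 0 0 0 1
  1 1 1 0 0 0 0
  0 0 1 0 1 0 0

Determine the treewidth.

2

A width-2 tree decomposition is:
Bags: B1 = {2, 3, 6}  B2 = {1, 2, 6}  B3 = {2, 3, 5}  B4 = {2, 3, 4}  B5 = {3, 5, 7}
Tree: B1–B2, B1–B3, B3–B4, B3–B5
The largest bag has 3 vertices, giving width 2; this decomposition certifies tw(G) ≤ 2. On the other hand G contains the 3-clique {1, 2, 6}. A clique must lie in a single bag of any decomposition, so no decomposition can have width below 2. The upper and lower bounds meet at 2, so that is the treewidth.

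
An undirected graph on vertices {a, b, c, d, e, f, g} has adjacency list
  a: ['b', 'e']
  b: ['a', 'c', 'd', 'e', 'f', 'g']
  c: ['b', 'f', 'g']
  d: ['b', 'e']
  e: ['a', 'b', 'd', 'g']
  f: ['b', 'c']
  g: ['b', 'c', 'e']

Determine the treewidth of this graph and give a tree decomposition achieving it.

The largest bag has 3 vertices, giving width 2; this decomposition certifies tw(G) ≤ 2. For the lower bound, the 3 vertices {b, e, g} are pairwise adjacent, and any tree decomposition puts a clique entirely inside one bag — forcing width ≥ 2. The upper and lower bounds meet at 2, so that is the treewidth.

Treewidth 2.
One such decomposition:
Bags: B1 = {b, e, g}  B2 = {b, c, g}  B3 = {b, d, e}  B4 = {a, b, e}  B5 = {b, c, f}
Tree: B1–B2, B1–B3, B1–B4, B2–B5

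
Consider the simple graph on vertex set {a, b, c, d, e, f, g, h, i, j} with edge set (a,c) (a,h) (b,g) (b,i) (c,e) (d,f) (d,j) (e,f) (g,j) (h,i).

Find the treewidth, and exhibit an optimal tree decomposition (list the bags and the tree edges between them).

Each bag holds 3 vertices, so the decomposition has width 2, which upper-bounds the treewidth. The edges b–i–h–a–c–e–f–d–j–g–b form a cycle, so G is not a tree and its treewidth is at least 2. Hence tw(G) = 2 exactly.

Treewidth 2.
One such decomposition:
Bags: B1 = {b, h, i}  B2 = {a, b, h}  B3 = {a, b, c}  B4 = {b, c, e}  B5 = {b, e, f}  B6 = {b, d, f}  B7 = {b, d, j}  B8 = {b, g, j}
Tree: B1–B2, B2–B3, B3–B4, B4–B5, B5–B6, B6–B7, B7–B8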